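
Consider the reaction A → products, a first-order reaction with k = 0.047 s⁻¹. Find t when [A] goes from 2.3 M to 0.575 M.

29.5 s

Step 1: For first-order: t = ln([A]₀/[A])/k
Step 2: t = ln(2.3/0.575)/0.047
Step 3: t = ln(4)/0.047
Step 4: t = 1.386/0.047 = 29.5 s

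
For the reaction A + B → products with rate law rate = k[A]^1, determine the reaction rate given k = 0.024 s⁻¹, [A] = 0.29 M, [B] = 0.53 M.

0.00696 M/s

Step 1: The rate law is rate = k[A]^1
Step 2: Note that the rate does not depend on [B] (zero order in B).
Step 3: rate = 0.024 × (0.29)^1 = 0.00696 M/s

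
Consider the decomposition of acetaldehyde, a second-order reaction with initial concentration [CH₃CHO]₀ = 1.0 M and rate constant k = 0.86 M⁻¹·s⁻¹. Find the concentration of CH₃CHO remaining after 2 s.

0.3676 M

Step 1: For a second-order reaction: 1/[CH₃CHO] = 1/[CH₃CHO]₀ + kt
Step 2: 1/[CH₃CHO] = 1/1.0 + 0.86 × 2
Step 3: 1/[CH₃CHO] = 1 + 1.72 = 2.72
Step 4: [CH₃CHO] = 1/2.72 = 0.3676 M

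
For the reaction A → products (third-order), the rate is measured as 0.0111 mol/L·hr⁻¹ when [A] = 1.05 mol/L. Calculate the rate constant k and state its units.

0.009589 (mol/L)⁻²·hr⁻¹

Step 1: rate = k[A]^3, so k = rate / [A]^3.
Step 2: k = 0.0111 / (1.05)^3 = 0.0111 / 1.158.
Step 3: k = 0.009589 (mol/L)⁻²·hr⁻¹.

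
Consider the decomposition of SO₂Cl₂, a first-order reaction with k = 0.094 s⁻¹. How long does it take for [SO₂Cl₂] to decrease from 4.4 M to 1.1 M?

14.75 s

Step 1: For first-order: t = ln([SO₂Cl₂]₀/[SO₂Cl₂])/k
Step 2: t = ln(4.4/1.1)/0.094
Step 3: t = ln(4)/0.094
Step 4: t = 1.386/0.094 = 14.75 s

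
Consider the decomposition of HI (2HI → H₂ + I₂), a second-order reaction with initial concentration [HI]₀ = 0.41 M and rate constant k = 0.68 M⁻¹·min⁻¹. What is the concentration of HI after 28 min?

0.04656 M

Step 1: For a second-order reaction: 1/[HI] = 1/[HI]₀ + kt
Step 2: 1/[HI] = 1/0.41 + 0.68 × 28
Step 3: 1/[HI] = 2.439 + 19.04 = 21.48
Step 4: [HI] = 1/21.48 = 0.04656 M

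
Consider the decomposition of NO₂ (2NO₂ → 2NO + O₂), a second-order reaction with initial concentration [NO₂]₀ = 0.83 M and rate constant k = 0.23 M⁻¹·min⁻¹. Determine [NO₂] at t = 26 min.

0.1392 M

Step 1: For a second-order reaction: 1/[NO₂] = 1/[NO₂]₀ + kt
Step 2: 1/[NO₂] = 1/0.83 + 0.23 × 26
Step 3: 1/[NO₂] = 1.205 + 5.98 = 7.185
Step 4: [NO₂] = 1/7.185 = 0.1392 M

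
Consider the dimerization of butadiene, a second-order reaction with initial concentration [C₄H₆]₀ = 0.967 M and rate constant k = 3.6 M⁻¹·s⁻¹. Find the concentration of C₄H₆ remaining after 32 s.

0.008603 M

Step 1: For a second-order reaction: 1/[C₄H₆] = 1/[C₄H₆]₀ + kt
Step 2: 1/[C₄H₆] = 1/0.967 + 3.6 × 32
Step 3: 1/[C₄H₆] = 1.034 + 115.2 = 116.2
Step 4: [C₄H₆] = 1/116.2 = 0.008603 M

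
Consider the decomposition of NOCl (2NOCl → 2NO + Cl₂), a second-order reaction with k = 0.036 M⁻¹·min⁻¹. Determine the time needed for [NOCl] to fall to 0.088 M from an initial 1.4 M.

295.8 min

Step 1: For second-order: t = (1/[NOCl] - 1/[NOCl]₀)/k
Step 2: t = (1/0.088 - 1/1.4)/0.036
Step 3: t = (11.36 - 0.7143)/0.036
Step 4: t = 10.65/0.036 = 295.8 min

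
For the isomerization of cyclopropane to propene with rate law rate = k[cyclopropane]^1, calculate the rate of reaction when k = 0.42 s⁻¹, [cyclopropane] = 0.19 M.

0.0798 M/s

Step 1: Identify the rate law: rate = k[cyclopropane]^1
Step 2: Substitute values: rate = 0.42 × (0.19)^1
Step 3: Calculate: rate = 0.42 × 0.19 = 0.0798 M/s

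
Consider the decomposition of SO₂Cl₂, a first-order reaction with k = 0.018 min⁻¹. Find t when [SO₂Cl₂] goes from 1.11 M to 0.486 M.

45.88 min

Step 1: For first-order: t = ln([SO₂Cl₂]₀/[SO₂Cl₂])/k
Step 2: t = ln(1.11/0.486)/0.018
Step 3: t = ln(2.284)/0.018
Step 4: t = 0.8259/0.018 = 45.88 min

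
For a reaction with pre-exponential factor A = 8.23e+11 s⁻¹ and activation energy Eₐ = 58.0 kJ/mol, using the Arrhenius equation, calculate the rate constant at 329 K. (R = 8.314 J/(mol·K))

5.09e+02 s⁻¹

Step 1: Use the Arrhenius equation: k = A × exp(-Eₐ/RT)
Step 2: Convert Eₐ to J/mol: 58.0 kJ/mol = 58000 J/mol
Step 3: Calculate the exponent: -Eₐ/(RT) = -58000/(8.314 × 329) = -21.20421
Step 4: k = 8.23e+11 × exp(-21.20421)
Step 5: k = 8.23e+11 × 6.18199e-10 = 5.0878e+02 s⁻¹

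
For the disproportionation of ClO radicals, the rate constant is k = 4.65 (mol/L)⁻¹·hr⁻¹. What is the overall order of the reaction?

second order (2)

Step 1: The units of k for an nth-order reaction are (concentration)^(1-n)·(time)⁻¹.
Step 2: Here k has units (mol/L)⁻¹·hr⁻¹, so the concentration exponent is -1.
Step 3: 1 - n = -1 ⇒ n = 2. The reaction is second order.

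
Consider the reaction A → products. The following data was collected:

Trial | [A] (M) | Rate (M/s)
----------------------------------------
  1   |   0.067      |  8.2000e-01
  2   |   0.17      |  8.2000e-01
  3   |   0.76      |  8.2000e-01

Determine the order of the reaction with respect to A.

zeroth order (0)

Step 1: Compare trials - when concentration changes, rate stays constant.
Step 2: rate₂/rate₁ = 8.2000e-01/8.2000e-01 = 1
Step 3: [A]₂/[A]₁ = 0.17/0.067 = 2.537
Step 4: Since rate ratio ≈ (conc ratio)^0, the reaction is zeroth order.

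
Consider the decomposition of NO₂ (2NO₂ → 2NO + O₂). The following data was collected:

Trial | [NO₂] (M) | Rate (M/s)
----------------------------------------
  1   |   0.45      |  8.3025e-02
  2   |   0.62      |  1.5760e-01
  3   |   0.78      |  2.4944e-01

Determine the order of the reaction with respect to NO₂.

second order (2)

Step 1: Compare trials to find order n where rate₂/rate₁ = ([NO₂]₂/[NO₂]₁)^n
Step 2: rate₂/rate₁ = 1.5760e-01/8.3025e-02 = 1.898
Step 3: [NO₂]₂/[NO₂]₁ = 0.62/0.45 = 1.378
Step 4: n = ln(1.898)/ln(1.378) = 2.00 ≈ 2
Step 5: The reaction is second order in NO₂.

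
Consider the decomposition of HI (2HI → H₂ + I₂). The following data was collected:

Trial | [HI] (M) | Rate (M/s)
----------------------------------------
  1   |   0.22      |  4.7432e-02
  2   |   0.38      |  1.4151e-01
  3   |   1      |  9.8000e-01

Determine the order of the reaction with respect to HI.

second order (2)

Step 1: Compare trials to find order n where rate₂/rate₁ = ([HI]₂/[HI]₁)^n
Step 2: rate₂/rate₁ = 1.4151e-01/4.7432e-02 = 2.983
Step 3: [HI]₂/[HI]₁ = 0.38/0.22 = 1.727
Step 4: n = ln(2.983)/ln(1.727) = 2.00 ≈ 2
Step 5: The reaction is second order in HI.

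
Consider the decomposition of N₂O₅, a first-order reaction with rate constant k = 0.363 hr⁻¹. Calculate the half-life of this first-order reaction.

1.909 hr

Step 1: For a first-order reaction, t₁/₂ = ln(2)/k
Step 2: t₁/₂ = ln(2)/0.363
Step 3: t₁/₂ = 0.6931/0.363 = 1.909 hr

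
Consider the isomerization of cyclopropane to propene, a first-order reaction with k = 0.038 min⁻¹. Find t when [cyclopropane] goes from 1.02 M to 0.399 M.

24.7 min

Step 1: For first-order: t = ln([cyclopropane]₀/[cyclopropane])/k
Step 2: t = ln(1.02/0.399)/0.038
Step 3: t = ln(2.556)/0.038
Step 4: t = 0.9386/0.038 = 24.7 min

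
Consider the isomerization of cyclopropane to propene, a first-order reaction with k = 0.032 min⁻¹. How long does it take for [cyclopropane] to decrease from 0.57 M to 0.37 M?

13.5 min

Step 1: For first-order: t = ln([cyclopropane]₀/[cyclopropane])/k
Step 2: t = ln(0.57/0.37)/0.032
Step 3: t = ln(1.541)/0.032
Step 4: t = 0.4321/0.032 = 13.5 min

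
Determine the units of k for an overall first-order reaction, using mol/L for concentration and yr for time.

yr⁻¹

Step 1: For overall order n, rate = k × (concentration)^n.
Step 2: Rate has units mol/L·yr⁻¹; concentration term has units (mol/L)^1.
Step 3: k = rate / (concentration)^n, so units of k = (mol/L)^(1-1)·yr⁻¹ = yr⁻¹.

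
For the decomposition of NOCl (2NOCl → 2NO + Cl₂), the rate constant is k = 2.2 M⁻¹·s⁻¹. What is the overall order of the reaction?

second order (2)

Step 1: The units of k for an nth-order reaction are (concentration)^(1-n)·(time)⁻¹.
Step 2: Here k has units M⁻¹·s⁻¹, so the concentration exponent is -1.
Step 3: 1 - n = -1 ⇒ n = 2. The reaction is second order.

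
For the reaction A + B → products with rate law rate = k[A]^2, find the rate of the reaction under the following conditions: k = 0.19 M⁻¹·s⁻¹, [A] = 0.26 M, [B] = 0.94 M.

0.01284 M/s

Step 1: The rate law is rate = k[A]^2
Step 2: Note that the rate does not depend on [B] (zero order in B).
Step 3: rate = 0.19 × (0.26)^2 = 0.012844 M/s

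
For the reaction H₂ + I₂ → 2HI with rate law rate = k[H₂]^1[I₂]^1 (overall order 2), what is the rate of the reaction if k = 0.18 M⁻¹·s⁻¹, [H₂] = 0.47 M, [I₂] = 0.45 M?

0.03807 M/s

Step 1: The rate law is rate = k[H₂]^1[I₂]^1, overall order = 1+1 = 2
Step 2: Substitute values: rate = 0.18 × (0.47)^1 × (0.45)^1
Step 3: rate = 0.18 × 0.47 × 0.45 = 0.03807 M/s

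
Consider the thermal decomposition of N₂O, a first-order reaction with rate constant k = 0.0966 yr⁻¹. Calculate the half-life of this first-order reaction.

7.175 yr

Step 1: For a first-order reaction, t₁/₂ = ln(2)/k
Step 2: t₁/₂ = ln(2)/0.0966
Step 3: t₁/₂ = 0.6931/0.0966 = 7.175 yr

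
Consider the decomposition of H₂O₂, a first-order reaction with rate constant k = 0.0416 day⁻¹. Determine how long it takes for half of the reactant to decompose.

16.66 day

Step 1: For a first-order reaction, t₁/₂ = ln(2)/k
Step 2: t₁/₂ = ln(2)/0.0416
Step 3: t₁/₂ = 0.6931/0.0416 = 16.66 day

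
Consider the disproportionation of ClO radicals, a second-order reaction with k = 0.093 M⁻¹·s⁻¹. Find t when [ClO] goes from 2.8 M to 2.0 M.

1.536 s

Step 1: For second-order: t = (1/[ClO] - 1/[ClO]₀)/k
Step 2: t = (1/2.0 - 1/2.8)/0.093
Step 3: t = (0.5 - 0.3571)/0.093
Step 4: t = 0.1429/0.093 = 1.536 s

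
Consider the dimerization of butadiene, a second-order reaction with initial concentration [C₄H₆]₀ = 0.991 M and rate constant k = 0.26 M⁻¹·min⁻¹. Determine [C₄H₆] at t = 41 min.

0.0857 M

Step 1: For a second-order reaction: 1/[C₄H₆] = 1/[C₄H₆]₀ + kt
Step 2: 1/[C₄H₆] = 1/0.991 + 0.26 × 41
Step 3: 1/[C₄H₆] = 1.009 + 10.66 = 11.67
Step 4: [C₄H₆] = 1/11.67 = 0.0857 M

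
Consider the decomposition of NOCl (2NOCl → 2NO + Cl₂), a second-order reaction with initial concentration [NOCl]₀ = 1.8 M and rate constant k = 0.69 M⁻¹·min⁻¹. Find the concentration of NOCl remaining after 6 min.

0.213 M

Step 1: For a second-order reaction: 1/[NOCl] = 1/[NOCl]₀ + kt
Step 2: 1/[NOCl] = 1/1.8 + 0.69 × 6
Step 3: 1/[NOCl] = 0.5556 + 4.14 = 4.696
Step 4: [NOCl] = 1/4.696 = 0.213 M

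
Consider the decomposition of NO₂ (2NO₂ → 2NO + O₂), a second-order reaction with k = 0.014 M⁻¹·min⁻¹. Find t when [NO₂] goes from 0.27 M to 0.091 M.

520.4 min

Step 1: For second-order: t = (1/[NO₂] - 1/[NO₂]₀)/k
Step 2: t = (1/0.091 - 1/0.27)/0.014
Step 3: t = (10.99 - 3.704)/0.014
Step 4: t = 7.285/0.014 = 520.4 min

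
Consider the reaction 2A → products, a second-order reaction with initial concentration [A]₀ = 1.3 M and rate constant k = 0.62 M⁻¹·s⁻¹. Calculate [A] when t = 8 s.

0.1745 M

Step 1: For a second-order reaction: 1/[A] = 1/[A]₀ + kt
Step 2: 1/[A] = 1/1.3 + 0.62 × 8
Step 3: 1/[A] = 0.7692 + 4.96 = 5.729
Step 4: [A] = 1/5.729 = 0.1745 M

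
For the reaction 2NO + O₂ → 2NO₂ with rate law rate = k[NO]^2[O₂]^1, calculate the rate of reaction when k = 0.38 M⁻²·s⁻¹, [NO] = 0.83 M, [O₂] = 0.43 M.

0.1126 M/s

Step 1: The rate law is rate = k[NO]^2[O₂]^1
Step 2: Substitute: rate = 0.38 × (0.83)^2 × (0.43)^1
Step 3: rate = 0.38 × 0.6889 × 0.43 = 0.112566 M/s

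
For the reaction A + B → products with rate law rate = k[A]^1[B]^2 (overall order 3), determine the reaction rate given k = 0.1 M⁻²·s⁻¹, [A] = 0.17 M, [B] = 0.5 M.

0.00425 M/s

Step 1: The rate law is rate = k[A]^1[B]^2, overall order = 1+2 = 3
Step 2: Substitute values: rate = 0.1 × (0.17)^1 × (0.5)^2
Step 3: rate = 0.1 × 0.17 × 0.25 = 0.00425 M/s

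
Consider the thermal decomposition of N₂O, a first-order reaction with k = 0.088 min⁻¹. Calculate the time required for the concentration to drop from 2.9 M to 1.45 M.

7.877 min

Step 1: For first-order: t = ln([N₂O]₀/[N₂O])/k
Step 2: t = ln(2.9/1.45)/0.088
Step 3: t = ln(2)/0.088
Step 4: t = 0.6931/0.088 = 7.877 min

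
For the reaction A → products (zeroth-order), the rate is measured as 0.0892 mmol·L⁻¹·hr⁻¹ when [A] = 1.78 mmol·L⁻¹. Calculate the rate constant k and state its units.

0.0892 mmol·L⁻¹·hr⁻¹

Step 1: For a zeroth-order reaction, rate = k (independent of concentration).
Step 2: k = rate = 0.0892 mmol·L⁻¹·hr⁻¹.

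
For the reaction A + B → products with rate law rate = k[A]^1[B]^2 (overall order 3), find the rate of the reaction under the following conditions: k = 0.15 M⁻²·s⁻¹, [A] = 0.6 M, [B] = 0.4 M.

0.0144 M/s

Step 1: The rate law is rate = k[A]^1[B]^2, overall order = 1+2 = 3
Step 2: Substitute values: rate = 0.15 × (0.6)^1 × (0.4)^2
Step 3: rate = 0.15 × 0.6 × 0.16 = 0.0144 M/s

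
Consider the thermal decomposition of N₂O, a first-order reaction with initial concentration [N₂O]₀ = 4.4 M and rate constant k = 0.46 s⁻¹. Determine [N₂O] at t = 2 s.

1.753 M

Step 1: For a first-order reaction: [N₂O] = [N₂O]₀ × e^(-kt)
Step 2: [N₂O] = 4.4 × e^(-0.46 × 2)
Step 3: [N₂O] = 4.4 × e^(-0.92)
Step 4: [N₂O] = 4.4 × 0.398519 = 1.753 M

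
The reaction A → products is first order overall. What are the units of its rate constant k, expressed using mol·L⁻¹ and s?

s⁻¹

Step 1: For overall order n, rate = k × (concentration)^n.
Step 2: Rate has units mol·L⁻¹·s⁻¹; concentration term has units (mol·L⁻¹)^1.
Step 3: k = rate / (concentration)^n, so units of k = (mol·L⁻¹)^(1-1)·s⁻¹ = s⁻¹.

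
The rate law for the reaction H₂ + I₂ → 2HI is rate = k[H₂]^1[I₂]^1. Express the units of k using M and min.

M⁻¹·min⁻¹

Step 1: Overall order = 1 + 1 = 2.
Step 2: rate has units M·min⁻¹; [H₂]^1[I₂]^1 has units M^2.
Step 3: k = rate/([H₂]^1[I₂]^1), so units of k = M^(1-2)·min⁻¹ = M⁻¹·min⁻¹.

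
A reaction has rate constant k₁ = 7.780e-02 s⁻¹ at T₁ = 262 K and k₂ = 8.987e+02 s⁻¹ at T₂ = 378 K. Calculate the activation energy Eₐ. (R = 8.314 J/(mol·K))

66.4 kJ/mol

Step 1: Use the two-temperature Arrhenius form: ln(k₂/k₁) = -Eₐ/R × (1/T₂ - 1/T₁)
Step 2: ln(k₂/k₁) = ln(8.987e+02/7.780e-02) = ln(11551.4) = 9.35456
Step 3: 1/T₂ - 1/T₁ = 1/378 - 1/262 = -1.171291e-03 K⁻¹
Step 4: Eₐ = -R × ln(k₂/k₁) / (1/T₂ - 1/T₁) = -8.314 × 9.35456 / -1.171291e-03
Step 5: Eₐ = 6.6400e+04 J/mol = 66.4 kJ/mol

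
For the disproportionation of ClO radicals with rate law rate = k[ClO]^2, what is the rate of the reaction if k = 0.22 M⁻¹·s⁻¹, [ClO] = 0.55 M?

0.06655 M/s

Step 1: Identify the rate law: rate = k[ClO]^2
Step 2: Substitute values: rate = 0.22 × (0.55)^2
Step 3: Calculate: rate = 0.22 × 0.3025 = 0.06655 M/s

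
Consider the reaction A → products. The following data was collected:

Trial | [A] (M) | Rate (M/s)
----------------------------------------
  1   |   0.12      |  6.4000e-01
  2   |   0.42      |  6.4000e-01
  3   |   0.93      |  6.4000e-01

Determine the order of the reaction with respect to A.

zeroth order (0)

Step 1: Compare trials - when concentration changes, rate stays constant.
Step 2: rate₂/rate₁ = 6.4000e-01/6.4000e-01 = 1
Step 3: [A]₂/[A]₁ = 0.42/0.12 = 3.5
Step 4: Since rate ratio ≈ (conc ratio)^0, the reaction is zeroth order.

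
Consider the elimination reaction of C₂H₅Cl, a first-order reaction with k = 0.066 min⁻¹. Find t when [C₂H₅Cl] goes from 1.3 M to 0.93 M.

5.075 min

Step 1: For first-order: t = ln([C₂H₅Cl]₀/[C₂H₅Cl])/k
Step 2: t = ln(1.3/0.93)/0.066
Step 3: t = ln(1.398)/0.066
Step 4: t = 0.3349/0.066 = 5.075 min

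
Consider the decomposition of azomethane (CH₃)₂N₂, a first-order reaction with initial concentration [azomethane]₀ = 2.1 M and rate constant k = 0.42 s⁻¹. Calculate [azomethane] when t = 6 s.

0.169 M

Step 1: For a first-order reaction: [azomethane] = [azomethane]₀ × e^(-kt)
Step 2: [azomethane] = 2.1 × e^(-0.42 × 6)
Step 3: [azomethane] = 2.1 × e^(-2.52)
Step 4: [azomethane] = 2.1 × 0.0804596 = 0.169 M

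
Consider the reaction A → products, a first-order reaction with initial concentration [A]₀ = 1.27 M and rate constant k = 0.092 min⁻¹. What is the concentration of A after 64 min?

0.003521 M

Step 1: For a first-order reaction: [A] = [A]₀ × e^(-kt)
Step 2: [A] = 1.27 × e^(-0.092 × 64)
Step 3: [A] = 1.27 × e^(-5.888)
Step 4: [A] = 1.27 × 0.00277252 = 0.003521 M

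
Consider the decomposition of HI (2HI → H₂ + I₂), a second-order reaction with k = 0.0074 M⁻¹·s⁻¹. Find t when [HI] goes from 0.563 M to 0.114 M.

945.4 s

Step 1: For second-order: t = (1/[HI] - 1/[HI]₀)/k
Step 2: t = (1/0.114 - 1/0.563)/0.0074
Step 3: t = (8.772 - 1.776)/0.0074
Step 4: t = 6.996/0.0074 = 945.4 s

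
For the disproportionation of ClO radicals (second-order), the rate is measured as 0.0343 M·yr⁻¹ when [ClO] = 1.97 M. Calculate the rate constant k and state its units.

0.008838 M⁻¹·yr⁻¹

Step 1: rate = k[ClO]^2, so k = rate / [ClO]^2.
Step 2: k = 0.0343 / (1.97)^2 = 0.0343 / 3.881.
Step 3: k = 0.008838 M⁻¹·yr⁻¹.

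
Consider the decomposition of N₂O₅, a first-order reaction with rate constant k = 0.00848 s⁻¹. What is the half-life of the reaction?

81.74 s

Step 1: For a first-order reaction, t₁/₂ = ln(2)/k
Step 2: t₁/₂ = ln(2)/0.00848
Step 3: t₁/₂ = 0.6931/0.00848 = 81.74 s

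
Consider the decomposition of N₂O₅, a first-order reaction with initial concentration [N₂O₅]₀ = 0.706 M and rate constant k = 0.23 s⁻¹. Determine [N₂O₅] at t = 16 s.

0.01781 M

Step 1: For a first-order reaction: [N₂O₅] = [N₂O₅]₀ × e^(-kt)
Step 2: [N₂O₅] = 0.706 × e^(-0.23 × 16)
Step 3: [N₂O₅] = 0.706 × e^(-3.68)
Step 4: [N₂O₅] = 0.706 × 0.025223 = 0.01781 M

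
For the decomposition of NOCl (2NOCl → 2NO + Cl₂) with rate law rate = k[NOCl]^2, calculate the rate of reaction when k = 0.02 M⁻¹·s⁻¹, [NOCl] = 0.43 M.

0.003698 M/s

Step 1: Identify the rate law: rate = k[NOCl]^2
Step 2: Substitute values: rate = 0.02 × (0.43)^2
Step 3: Calculate: rate = 0.02 × 0.1849 = 0.003698 M/s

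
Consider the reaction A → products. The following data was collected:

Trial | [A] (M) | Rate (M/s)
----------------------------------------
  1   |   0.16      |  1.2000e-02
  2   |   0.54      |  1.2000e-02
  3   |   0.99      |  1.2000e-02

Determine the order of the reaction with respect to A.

zeroth order (0)

Step 1: Compare trials - when concentration changes, rate stays constant.
Step 2: rate₂/rate₁ = 1.2000e-02/1.2000e-02 = 1
Step 3: [A]₂/[A]₁ = 0.54/0.16 = 3.375
Step 4: Since rate ratio ≈ (conc ratio)^0, the reaction is zeroth order.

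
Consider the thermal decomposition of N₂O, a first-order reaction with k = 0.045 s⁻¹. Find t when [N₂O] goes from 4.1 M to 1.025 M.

30.81 s

Step 1: For first-order: t = ln([N₂O]₀/[N₂O])/k
Step 2: t = ln(4.1/1.025)/0.045
Step 3: t = ln(4)/0.045
Step 4: t = 1.386/0.045 = 30.81 s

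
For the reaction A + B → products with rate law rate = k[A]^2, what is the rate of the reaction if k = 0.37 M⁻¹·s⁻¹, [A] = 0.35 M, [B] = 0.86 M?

0.04532 M/s

Step 1: The rate law is rate = k[A]^2
Step 2: Note that the rate does not depend on [B] (zero order in B).
Step 3: rate = 0.37 × (0.35)^2 = 0.045325 M/s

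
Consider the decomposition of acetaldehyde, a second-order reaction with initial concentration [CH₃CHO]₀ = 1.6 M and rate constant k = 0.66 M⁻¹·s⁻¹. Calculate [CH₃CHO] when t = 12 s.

0.117 M

Step 1: For a second-order reaction: 1/[CH₃CHO] = 1/[CH₃CHO]₀ + kt
Step 2: 1/[CH₃CHO] = 1/1.6 + 0.66 × 12
Step 3: 1/[CH₃CHO] = 0.625 + 7.92 = 8.545
Step 4: [CH₃CHO] = 1/8.545 = 0.117 M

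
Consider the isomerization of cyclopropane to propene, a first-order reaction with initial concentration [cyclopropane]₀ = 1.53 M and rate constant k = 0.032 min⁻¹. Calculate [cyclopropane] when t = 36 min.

0.4835 M

Step 1: For a first-order reaction: [cyclopropane] = [cyclopropane]₀ × e^(-kt)
Step 2: [cyclopropane] = 1.53 × e^(-0.032 × 36)
Step 3: [cyclopropane] = 1.53 × e^(-1.152)
Step 4: [cyclopropane] = 1.53 × 0.316004 = 0.4835 M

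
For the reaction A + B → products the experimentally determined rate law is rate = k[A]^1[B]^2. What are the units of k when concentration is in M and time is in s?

M⁻²·s⁻¹

Step 1: Overall order = 1 + 2 = 3.
Step 2: rate has units M·s⁻¹; [A]^1[B]^2 has units M^3.
Step 3: k = rate/([A]^1[B]^2), so units of k = M^(1-3)·s⁻¹ = M⁻²·s⁻¹.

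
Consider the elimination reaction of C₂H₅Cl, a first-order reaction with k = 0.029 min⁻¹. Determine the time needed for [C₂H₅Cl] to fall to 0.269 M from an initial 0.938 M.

43.07 min

Step 1: For first-order: t = ln([C₂H₅Cl]₀/[C₂H₅Cl])/k
Step 2: t = ln(0.938/0.269)/0.029
Step 3: t = ln(3.487)/0.029
Step 4: t = 1.249/0.029 = 43.07 min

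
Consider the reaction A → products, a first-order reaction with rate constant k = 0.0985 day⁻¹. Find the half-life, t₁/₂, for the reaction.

7.037 day

Step 1: For a first-order reaction, t₁/₂ = ln(2)/k
Step 2: t₁/₂ = ln(2)/0.0985
Step 3: t₁/₂ = 0.6931/0.0985 = 7.037 day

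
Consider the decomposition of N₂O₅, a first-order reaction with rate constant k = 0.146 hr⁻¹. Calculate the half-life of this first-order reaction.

4.748 hr

Step 1: For a first-order reaction, t₁/₂ = ln(2)/k
Step 2: t₁/₂ = ln(2)/0.146
Step 3: t₁/₂ = 0.6931/0.146 = 4.748 hr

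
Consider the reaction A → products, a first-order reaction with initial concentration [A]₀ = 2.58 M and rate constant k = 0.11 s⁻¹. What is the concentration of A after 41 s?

0.02838 M

Step 1: For a first-order reaction: [A] = [A]₀ × e^(-kt)
Step 2: [A] = 2.58 × e^(-0.11 × 41)
Step 3: [A] = 2.58 × e^(-4.51)
Step 4: [A] = 2.58 × 0.0109985 = 0.02838 M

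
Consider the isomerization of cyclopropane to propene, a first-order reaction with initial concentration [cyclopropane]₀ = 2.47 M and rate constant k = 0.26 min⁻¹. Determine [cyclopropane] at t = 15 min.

0.05 M

Step 1: For a first-order reaction: [cyclopropane] = [cyclopropane]₀ × e^(-kt)
Step 2: [cyclopropane] = 2.47 × e^(-0.26 × 15)
Step 3: [cyclopropane] = 2.47 × e^(-3.9)
Step 4: [cyclopropane] = 2.47 × 0.0202419 = 0.05 M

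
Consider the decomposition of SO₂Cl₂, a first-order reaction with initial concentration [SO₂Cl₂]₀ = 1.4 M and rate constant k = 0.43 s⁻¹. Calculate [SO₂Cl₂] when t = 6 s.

0.1061 M

Step 1: For a first-order reaction: [SO₂Cl₂] = [SO₂Cl₂]₀ × e^(-kt)
Step 2: [SO₂Cl₂] = 1.4 × e^(-0.43 × 6)
Step 3: [SO₂Cl₂] = 1.4 × e^(-2.58)
Step 4: [SO₂Cl₂] = 1.4 × 0.075774 = 0.1061 M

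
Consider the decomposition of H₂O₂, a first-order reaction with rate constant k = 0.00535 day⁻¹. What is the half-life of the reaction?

129.6 day

Step 1: For a first-order reaction, t₁/₂ = ln(2)/k
Step 2: t₁/₂ = ln(2)/0.00535
Step 3: t₁/₂ = 0.6931/0.00535 = 129.6 day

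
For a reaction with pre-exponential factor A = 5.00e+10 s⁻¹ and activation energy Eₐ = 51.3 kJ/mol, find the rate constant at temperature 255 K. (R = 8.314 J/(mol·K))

1.55e+00 s⁻¹

Step 1: Use the Arrhenius equation: k = A × exp(-Eₐ/RT)
Step 2: Convert Eₐ to J/mol: 51.3 kJ/mol = 51300 J/mol
Step 3: Calculate the exponent: -Eₐ/(RT) = -51300/(8.314 × 255) = -24.19731
Step 4: k = 5.00e+10 × exp(-24.19731)
Step 5: k = 5.00e+10 × 3.09914e-11 = 1.5496e+00 s⁻¹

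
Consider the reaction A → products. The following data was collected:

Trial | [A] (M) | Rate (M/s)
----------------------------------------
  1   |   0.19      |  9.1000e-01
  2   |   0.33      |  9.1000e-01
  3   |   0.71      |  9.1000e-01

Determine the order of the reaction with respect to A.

zeroth order (0)

Step 1: Compare trials - when concentration changes, rate stays constant.
Step 2: rate₂/rate₁ = 9.1000e-01/9.1000e-01 = 1
Step 3: [A]₂/[A]₁ = 0.33/0.19 = 1.737
Step 4: Since rate ratio ≈ (conc ratio)^0, the reaction is zeroth order.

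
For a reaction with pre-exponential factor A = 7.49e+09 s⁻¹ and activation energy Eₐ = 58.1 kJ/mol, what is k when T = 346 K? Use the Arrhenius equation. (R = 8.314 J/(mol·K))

1.27e+01 s⁻¹

Step 1: Use the Arrhenius equation: k = A × exp(-Eₐ/RT)
Step 2: Convert Eₐ to J/mol: 58.1 kJ/mol = 58100 J/mol
Step 3: Calculate the exponent: -Eₐ/(RT) = -58100/(8.314 × 346) = -20.19715
Step 4: k = 7.49e+09 × exp(-20.19715)
Step 5: k = 7.49e+09 × 1.69235e-09 = 1.2676e+01 s⁻¹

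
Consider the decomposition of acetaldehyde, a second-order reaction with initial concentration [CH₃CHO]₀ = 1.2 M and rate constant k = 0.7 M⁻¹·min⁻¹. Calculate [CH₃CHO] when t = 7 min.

0.1744 M

Step 1: For a second-order reaction: 1/[CH₃CHO] = 1/[CH₃CHO]₀ + kt
Step 2: 1/[CH₃CHO] = 1/1.2 + 0.7 × 7
Step 3: 1/[CH₃CHO] = 0.8333 + 4.9 = 5.733
Step 4: [CH₃CHO] = 1/5.733 = 0.1744 M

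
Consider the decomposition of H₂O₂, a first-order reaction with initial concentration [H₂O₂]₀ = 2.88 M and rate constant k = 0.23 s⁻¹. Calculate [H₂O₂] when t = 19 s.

0.03644 M

Step 1: For a first-order reaction: [H₂O₂] = [H₂O₂]₀ × e^(-kt)
Step 2: [H₂O₂] = 2.88 × e^(-0.23 × 19)
Step 3: [H₂O₂] = 2.88 × e^(-4.37)
Step 4: [H₂O₂] = 2.88 × 0.0126512 = 0.03644 M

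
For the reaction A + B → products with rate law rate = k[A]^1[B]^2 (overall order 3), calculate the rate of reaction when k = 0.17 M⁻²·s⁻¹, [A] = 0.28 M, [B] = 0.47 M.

0.01051 M/s

Step 1: The rate law is rate = k[A]^1[B]^2, overall order = 1+2 = 3
Step 2: Substitute values: rate = 0.17 × (0.28)^1 × (0.47)^2
Step 3: rate = 0.17 × 0.28 × 0.2209 = 0.0105148 M/s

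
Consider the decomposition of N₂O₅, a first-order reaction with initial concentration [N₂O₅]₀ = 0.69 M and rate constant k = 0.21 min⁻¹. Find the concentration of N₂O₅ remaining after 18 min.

0.01575 M

Step 1: For a first-order reaction: [N₂O₅] = [N₂O₅]₀ × e^(-kt)
Step 2: [N₂O₅] = 0.69 × e^(-0.21 × 18)
Step 3: [N₂O₅] = 0.69 × e^(-3.78)
Step 4: [N₂O₅] = 0.69 × 0.0228227 = 0.01575 M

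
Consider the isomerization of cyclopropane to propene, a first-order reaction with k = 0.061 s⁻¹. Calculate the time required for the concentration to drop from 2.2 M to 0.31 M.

32.13 s

Step 1: For first-order: t = ln([cyclopropane]₀/[cyclopropane])/k
Step 2: t = ln(2.2/0.31)/0.061
Step 3: t = ln(7.097)/0.061
Step 4: t = 1.96/0.061 = 32.13 s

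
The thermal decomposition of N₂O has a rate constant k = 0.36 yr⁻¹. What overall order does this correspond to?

first order (1)

Step 1: The units of k for an nth-order reaction are (concentration)^(1-n)·(time)⁻¹.
Step 2: Here k has units yr⁻¹, so the concentration exponent is 0.
Step 3: 1 - n = 0 ⇒ n = 1. The reaction is first order.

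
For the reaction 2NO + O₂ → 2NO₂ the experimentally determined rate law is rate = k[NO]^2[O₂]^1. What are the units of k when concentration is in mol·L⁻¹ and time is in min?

(mol·L⁻¹)⁻²·min⁻¹

Step 1: Overall order = 2 + 1 = 3.
Step 2: rate has units mol·L⁻¹·min⁻¹; [NO]^2[O₂]^1 has units (mol·L⁻¹)^3.
Step 3: k = rate/([NO]^2[O₂]^1), so units of k = (mol·L⁻¹)^(1-3)·min⁻¹ = (mol·L⁻¹)⁻²·min⁻¹.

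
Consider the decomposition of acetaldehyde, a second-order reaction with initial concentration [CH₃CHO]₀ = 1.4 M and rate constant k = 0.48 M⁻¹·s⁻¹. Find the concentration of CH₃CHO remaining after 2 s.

0.5973 M

Step 1: For a second-order reaction: 1/[CH₃CHO] = 1/[CH₃CHO]₀ + kt
Step 2: 1/[CH₃CHO] = 1/1.4 + 0.48 × 2
Step 3: 1/[CH₃CHO] = 0.7143 + 0.96 = 1.674
Step 4: [CH₃CHO] = 1/1.674 = 0.5973 M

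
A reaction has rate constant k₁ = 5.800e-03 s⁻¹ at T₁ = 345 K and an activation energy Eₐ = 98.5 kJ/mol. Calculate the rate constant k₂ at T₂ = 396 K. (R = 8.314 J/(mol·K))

4.832e-01 s⁻¹

Step 1: Use the two-temperature Arrhenius form: ln(k₂/k₁) = -Eₐ/R × (1/T₂ - 1/T₁)
Step 2: Convert Eₐ to J/mol: 98.5 kJ/mol = 98500 J/mol
Step 3: 1/T₂ - 1/T₁ = 1/396 - 1/345 = -3.732982e-04 K⁻¹
Step 4: ln(k₂/k₁) = -98500/8.314 × -3.732982e-04 = 4.42265
Step 5: k₂ = k₁ × exp(4.42265) = 5.800e-03 × 8.33168e+01 = 4.832e-01 s⁻¹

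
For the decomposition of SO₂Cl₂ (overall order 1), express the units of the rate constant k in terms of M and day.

day⁻¹

Step 1: For overall order n, rate = k × (concentration)^n.
Step 2: Rate has units M·day⁻¹; concentration term has units M^1.
Step 3: k = rate / (concentration)^n, so units of k = M^(1-1)·day⁻¹ = day⁻¹.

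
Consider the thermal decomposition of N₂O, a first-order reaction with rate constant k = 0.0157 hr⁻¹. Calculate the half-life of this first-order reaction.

44.15 hr

Step 1: For a first-order reaction, t₁/₂ = ln(2)/k
Step 2: t₁/₂ = ln(2)/0.0157
Step 3: t₁/₂ = 0.6931/0.0157 = 44.15 hr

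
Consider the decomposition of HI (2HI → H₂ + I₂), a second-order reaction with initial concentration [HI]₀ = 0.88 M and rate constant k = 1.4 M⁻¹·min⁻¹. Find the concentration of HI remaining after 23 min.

0.03 M

Step 1: For a second-order reaction: 1/[HI] = 1/[HI]₀ + kt
Step 2: 1/[HI] = 1/0.88 + 1.4 × 23
Step 3: 1/[HI] = 1.136 + 32.2 = 33.34
Step 4: [HI] = 1/33.34 = 0.03 M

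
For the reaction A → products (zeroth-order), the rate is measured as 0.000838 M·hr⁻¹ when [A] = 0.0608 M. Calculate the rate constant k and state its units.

0.000838 M·hr⁻¹

Step 1: For a zeroth-order reaction, rate = k (independent of concentration).
Step 2: k = rate = 0.000838 M·hr⁻¹.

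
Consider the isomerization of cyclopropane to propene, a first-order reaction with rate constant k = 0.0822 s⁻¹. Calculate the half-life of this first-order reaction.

8.432 s

Step 1: For a first-order reaction, t₁/₂ = ln(2)/k
Step 2: t₁/₂ = ln(2)/0.0822
Step 3: t₁/₂ = 0.6931/0.0822 = 8.432 s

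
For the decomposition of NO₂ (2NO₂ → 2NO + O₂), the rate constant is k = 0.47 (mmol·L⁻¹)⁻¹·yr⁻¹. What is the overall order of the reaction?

second order (2)

Step 1: The units of k for an nth-order reaction are (concentration)^(1-n)·(time)⁻¹.
Step 2: Here k has units (mmol·L⁻¹)⁻¹·yr⁻¹, so the concentration exponent is -1.
Step 3: 1 - n = -1 ⇒ n = 2. The reaction is second order.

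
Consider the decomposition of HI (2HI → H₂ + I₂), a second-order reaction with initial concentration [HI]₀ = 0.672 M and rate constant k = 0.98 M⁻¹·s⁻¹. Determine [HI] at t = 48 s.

0.02061 M

Step 1: For a second-order reaction: 1/[HI] = 1/[HI]₀ + kt
Step 2: 1/[HI] = 1/0.672 + 0.98 × 48
Step 3: 1/[HI] = 1.488 + 47.04 = 48.53
Step 4: [HI] = 1/48.53 = 0.02061 M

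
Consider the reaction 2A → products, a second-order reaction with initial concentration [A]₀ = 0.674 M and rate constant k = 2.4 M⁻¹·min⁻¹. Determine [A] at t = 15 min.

0.02668 M

Step 1: For a second-order reaction: 1/[A] = 1/[A]₀ + kt
Step 2: 1/[A] = 1/0.674 + 2.4 × 15
Step 3: 1/[A] = 1.484 + 36 = 37.48
Step 4: [A] = 1/37.48 = 0.02668 M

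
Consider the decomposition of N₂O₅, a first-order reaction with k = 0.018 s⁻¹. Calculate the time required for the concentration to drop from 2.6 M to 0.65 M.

77.02 s

Step 1: For first-order: t = ln([N₂O₅]₀/[N₂O₅])/k
Step 2: t = ln(2.6/0.65)/0.018
Step 3: t = ln(4)/0.018
Step 4: t = 1.386/0.018 = 77.02 s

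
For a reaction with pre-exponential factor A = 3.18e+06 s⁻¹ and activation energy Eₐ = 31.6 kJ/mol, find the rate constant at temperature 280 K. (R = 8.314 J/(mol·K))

4.05e+00 s⁻¹

Step 1: Use the Arrhenius equation: k = A × exp(-Eₐ/RT)
Step 2: Convert Eₐ to J/mol: 31.6 kJ/mol = 31600 J/mol
Step 3: Calculate the exponent: -Eₐ/(RT) = -31600/(8.314 × 280) = -13.57435
Step 4: k = 3.18e+06 × exp(-13.57435)
Step 5: k = 3.18e+06 × 1.27273e-06 = 4.0473e+00 s⁻¹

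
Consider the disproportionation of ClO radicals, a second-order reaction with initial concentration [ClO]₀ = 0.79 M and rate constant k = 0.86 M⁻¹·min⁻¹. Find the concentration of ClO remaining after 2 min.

0.3349 M

Step 1: For a second-order reaction: 1/[ClO] = 1/[ClO]₀ + kt
Step 2: 1/[ClO] = 1/0.79 + 0.86 × 2
Step 3: 1/[ClO] = 1.266 + 1.72 = 2.986
Step 4: [ClO] = 1/2.986 = 0.3349 M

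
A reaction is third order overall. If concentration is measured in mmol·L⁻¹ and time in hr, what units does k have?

(mmol·L⁻¹)⁻²·hr⁻¹

Step 1: For overall order n, rate = k × (concentration)^n.
Step 2: Rate has units mmol·L⁻¹·hr⁻¹; concentration term has units (mmol·L⁻¹)^3.
Step 3: k = rate / (concentration)^n, so units of k = (mmol·L⁻¹)^(1-3)·hr⁻¹ = (mmol·L⁻¹)⁻²·hr⁻¹.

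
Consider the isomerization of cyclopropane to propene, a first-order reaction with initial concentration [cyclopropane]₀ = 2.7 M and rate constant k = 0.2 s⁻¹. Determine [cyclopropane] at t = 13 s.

0.2005 M

Step 1: For a first-order reaction: [cyclopropane] = [cyclopropane]₀ × e^(-kt)
Step 2: [cyclopropane] = 2.7 × e^(-0.2 × 13)
Step 3: [cyclopropane] = 2.7 × e^(-2.6)
Step 4: [cyclopropane] = 2.7 × 0.0742736 = 0.2005 M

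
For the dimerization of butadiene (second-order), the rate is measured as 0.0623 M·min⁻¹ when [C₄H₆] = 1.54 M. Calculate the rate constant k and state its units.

0.02627 M⁻¹·min⁻¹

Step 1: rate = k[C₄H₆]^2, so k = rate / [C₄H₆]^2.
Step 2: k = 0.0623 / (1.54)^2 = 0.0623 / 2.372.
Step 3: k = 0.02627 M⁻¹·min⁻¹.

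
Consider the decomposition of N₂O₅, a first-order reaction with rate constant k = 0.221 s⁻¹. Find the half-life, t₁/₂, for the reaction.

3.136 s

Step 1: For a first-order reaction, t₁/₂ = ln(2)/k
Step 2: t₁/₂ = ln(2)/0.221
Step 3: t₁/₂ = 0.6931/0.221 = 3.136 s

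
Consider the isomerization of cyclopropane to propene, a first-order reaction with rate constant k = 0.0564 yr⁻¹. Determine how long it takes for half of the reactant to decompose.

12.29 yr

Step 1: For a first-order reaction, t₁/₂ = ln(2)/k
Step 2: t₁/₂ = ln(2)/0.0564
Step 3: t₁/₂ = 0.6931/0.0564 = 12.29 yr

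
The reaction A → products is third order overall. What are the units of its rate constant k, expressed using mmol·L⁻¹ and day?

(mmol·L⁻¹)⁻²·day⁻¹

Step 1: For overall order n, rate = k × (concentration)^n.
Step 2: Rate has units mmol·L⁻¹·day⁻¹; concentration term has units (mmol·L⁻¹)^3.
Step 3: k = rate / (concentration)^n, so units of k = (mmol·L⁻¹)^(1-3)·day⁻¹ = (mmol·L⁻¹)⁻²·day⁻¹.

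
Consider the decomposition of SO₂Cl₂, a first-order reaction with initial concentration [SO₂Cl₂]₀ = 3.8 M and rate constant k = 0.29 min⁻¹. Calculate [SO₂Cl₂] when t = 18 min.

0.02055 M

Step 1: For a first-order reaction: [SO₂Cl₂] = [SO₂Cl₂]₀ × e^(-kt)
Step 2: [SO₂Cl₂] = 3.8 × e^(-0.29 × 18)
Step 3: [SO₂Cl₂] = 3.8 × e^(-5.22)
Step 4: [SO₂Cl₂] = 3.8 × 0.00540733 = 0.02055 M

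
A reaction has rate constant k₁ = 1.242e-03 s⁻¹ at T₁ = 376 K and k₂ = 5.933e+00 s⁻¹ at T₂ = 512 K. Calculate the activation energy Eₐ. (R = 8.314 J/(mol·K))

99.7 kJ/mol

Step 1: Use the two-temperature Arrhenius form: ln(k₂/k₁) = -Eₐ/R × (1/T₂ - 1/T₁)
Step 2: ln(k₂/k₁) = ln(5.933e+00/1.242e-03) = ln(4776.97) = 8.47156
Step 3: 1/T₂ - 1/T₁ = 1/512 - 1/376 = -7.064495e-04 K⁻¹
Step 4: Eₐ = -R × ln(k₂/k₁) / (1/T₂ - 1/T₁) = -8.314 × 8.47156 / -7.064495e-04
Step 5: Eₐ = 9.9699e+04 J/mol = 99.7 kJ/mol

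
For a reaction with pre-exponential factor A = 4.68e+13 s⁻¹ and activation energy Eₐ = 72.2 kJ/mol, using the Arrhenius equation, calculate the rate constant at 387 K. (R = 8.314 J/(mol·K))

8.41e+03 s⁻¹

Step 1: Use the Arrhenius equation: k = A × exp(-Eₐ/RT)
Step 2: Convert Eₐ to J/mol: 72.2 kJ/mol = 72200 J/mol
Step 3: Calculate the exponent: -Eₐ/(RT) = -72200/(8.314 × 387) = -22.43966
Step 4: k = 4.68e+13 × exp(-22.43966)
Step 5: k = 4.68e+13 × 1.79713e-10 = 8.4106e+03 s⁻¹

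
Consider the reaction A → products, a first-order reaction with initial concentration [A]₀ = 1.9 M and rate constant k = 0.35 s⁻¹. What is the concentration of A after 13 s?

0.02008 M

Step 1: For a first-order reaction: [A] = [A]₀ × e^(-kt)
Step 2: [A] = 1.9 × e^(-0.35 × 13)
Step 3: [A] = 1.9 × e^(-4.55)
Step 4: [A] = 1.9 × 0.0105672 = 0.02008 M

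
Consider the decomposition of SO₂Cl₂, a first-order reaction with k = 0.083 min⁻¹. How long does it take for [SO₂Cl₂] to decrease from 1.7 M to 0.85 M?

8.351 min

Step 1: For first-order: t = ln([SO₂Cl₂]₀/[SO₂Cl₂])/k
Step 2: t = ln(1.7/0.85)/0.083
Step 3: t = ln(2)/0.083
Step 4: t = 0.6931/0.083 = 8.351 min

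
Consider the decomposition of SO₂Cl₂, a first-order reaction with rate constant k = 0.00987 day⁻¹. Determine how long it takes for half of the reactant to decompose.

70.23 day

Step 1: For a first-order reaction, t₁/₂ = ln(2)/k
Step 2: t₁/₂ = ln(2)/0.00987
Step 3: t₁/₂ = 0.6931/0.00987 = 70.23 day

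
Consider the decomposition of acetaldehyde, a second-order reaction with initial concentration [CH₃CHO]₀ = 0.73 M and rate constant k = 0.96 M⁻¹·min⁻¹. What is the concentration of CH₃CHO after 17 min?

0.05653 M

Step 1: For a second-order reaction: 1/[CH₃CHO] = 1/[CH₃CHO]₀ + kt
Step 2: 1/[CH₃CHO] = 1/0.73 + 0.96 × 17
Step 3: 1/[CH₃CHO] = 1.37 + 16.32 = 17.69
Step 4: [CH₃CHO] = 1/17.69 = 0.05653 M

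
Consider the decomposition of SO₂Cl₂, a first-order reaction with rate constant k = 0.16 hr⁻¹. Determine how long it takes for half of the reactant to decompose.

4.332 hr

Step 1: For a first-order reaction, t₁/₂ = ln(2)/k
Step 2: t₁/₂ = ln(2)/0.16
Step 3: t₁/₂ = 0.6931/0.16 = 4.332 hr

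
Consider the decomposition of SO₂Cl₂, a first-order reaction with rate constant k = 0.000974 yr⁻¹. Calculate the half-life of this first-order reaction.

711.7 yr

Step 1: For a first-order reaction, t₁/₂ = ln(2)/k
Step 2: t₁/₂ = ln(2)/0.000974
Step 3: t₁/₂ = 0.6931/0.000974 = 711.7 yr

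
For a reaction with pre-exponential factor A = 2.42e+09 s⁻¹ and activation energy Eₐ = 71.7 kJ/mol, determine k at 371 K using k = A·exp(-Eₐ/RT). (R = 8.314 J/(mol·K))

1.94e-01 s⁻¹

Step 1: Use the Arrhenius equation: k = A × exp(-Eₐ/RT)
Step 2: Convert Eₐ to J/mol: 71.7 kJ/mol = 71700 J/mol
Step 3: Calculate the exponent: -Eₐ/(RT) = -71700/(8.314 × 371) = -23.24530
Step 4: k = 2.42e+09 × exp(-23.24530)
Step 5: k = 2.42e+09 × 8.02961e-11 = 1.9432e-01 s⁻¹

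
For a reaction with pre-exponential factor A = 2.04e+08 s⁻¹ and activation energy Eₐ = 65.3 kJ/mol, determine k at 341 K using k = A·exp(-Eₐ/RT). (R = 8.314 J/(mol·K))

2.03e-02 s⁻¹

Step 1: Use the Arrhenius equation: k = A × exp(-Eₐ/RT)
Step 2: Convert Eₐ to J/mol: 65.3 kJ/mol = 65300 J/mol
Step 3: Calculate the exponent: -Eₐ/(RT) = -65300/(8.314 × 341) = -23.03291
Step 4: k = 2.04e+08 × exp(-23.03291)
Step 5: k = 2.04e+08 × 9.92966e-11 = 2.0257e-02 s⁻¹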